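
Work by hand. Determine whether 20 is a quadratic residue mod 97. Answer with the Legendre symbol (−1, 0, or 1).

-1

Pull out 2^2: since 97 ≡ 1 (mod 8), (2/97) = +1, so (2/97)^2 = +1.
Reciprocity: 5 ≡ 1 and 97 ≡ 1 (mod 4), so (5/97) = +(97/5).
Reduce top mod 5: now compute (2/5).
Pull out 2: since 5 ≡ 5 (mod 8), (2/5) = -1.
Reached (1/5) = 1. Collecting the sign flips along the way, the symbol is -1.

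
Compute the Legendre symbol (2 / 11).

-1

Euler's criterion: (2/11) ≡ 2^5 (mod 11).
2^2 ≡ 4 (mod 11)
2^4 ≡ 5 (mod 11)
2^5 = 2^(4+1) ≡ 10 (mod 11).
Result is 10 ≡ −1, so (2/11) = −1.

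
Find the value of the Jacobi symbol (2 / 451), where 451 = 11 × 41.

Pull out 2: since 451 ≡ 3 (mod 8), (2/451) = -1.
Reached (1/451) = 1. Collecting the sign flips along the way, the symbol is -1.

-1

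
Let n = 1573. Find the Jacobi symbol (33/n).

0

Reciprocity: 33 ≡ 1 and 1573 ≡ 1 (mod 4), so (33/1573) = +(1573/33).
Reduce top mod 33: now compute (22/33).
Pull out 2: since 33 ≡ 1 (mod 8), (2/33) = +1.
Reciprocity: 11 ≡ 3 and 33 ≡ 1 (mod 4), so (11/33) = +(33/11).
Reduce top mod 11: now compute (0/11).
Top reduces to 0: gcd > 1, so the symbol is 0.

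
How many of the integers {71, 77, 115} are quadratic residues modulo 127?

2

(71/127) = +1 → QR.
(77/127) = -1 → non-residue.
(115/127) = +1 → QR.
Total quadratic residues among the 3: 2.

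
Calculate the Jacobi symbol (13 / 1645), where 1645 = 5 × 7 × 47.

Reciprocity: 13 ≡ 1 and 1645 ≡ 1 (mod 4), so (13/1645) = +(1645/13).
Reduce top mod 13: now compute (7/13).
Reciprocity: 7 ≡ 3 and 13 ≡ 1 (mod 4), so (7/13) = +(13/7).
Reduce top mod 7: now compute (6/7).
Pull out 2: since 7 ≡ 7 (mod 8), (2/7) = +1.
Reciprocity: 3 ≡ 3 and 7 ≡ 3 (mod 4), so (3/7) = −(7/3).
Reduce top mod 3: now compute (1/3).
Reached (1/3) = 1. Collecting the sign flips along the way, the symbol is -1.

-1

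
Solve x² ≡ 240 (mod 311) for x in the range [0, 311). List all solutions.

Since 311 ≡ 3 (mod 4), a square root of 240 is 240^((311+1)/4) = 240^78 mod 311.
Repeated squaring: 240^2≡65, 240^4≡182, 240^8≡158, 240^16≡84, 240^32≡214, 240^64≡79 (mod 311).
240^78 = 240^(64+8+4+2) ≡ 193 (mod 311).
Check: 193² = 37249 ≡ 240 (mod 311). The two roots are 118 and 193.

118, 193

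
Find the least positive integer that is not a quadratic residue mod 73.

(2/73) = +1, so 2 is a residue.
(3/73) = +1, so 3 is a residue.
(4/73) = +1, so 4 is a residue.
(5/73) = −1, so 5 is the smallest positive non-residue mod 73.

5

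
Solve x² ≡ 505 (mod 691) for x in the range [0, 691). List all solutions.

Since 691 ≡ 3 (mod 4), a square root of 505 is 505^((691+1)/4) = 505^173 mod 691.
Repeated squaring: 505^2≡46, 505^4≡43, 505^8≡467, 505^16≡424, 505^32≡116, 505^64≡327, 505^128≡515 (mod 691).
505^173 = 505^(128+32+8+4+1) ≡ 82 (mod 691).
Check: 82² = 6724 ≡ 505 (mod 691). The two roots are 82 and 609.

82, 609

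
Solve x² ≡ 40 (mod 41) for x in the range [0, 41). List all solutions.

9, 32

41 ≡ 1 (mod 4), so we find a root by search.
Trying successive values, 9² = 81 ≡ 40 (mod 41). The other root is 41 − 9 = 32.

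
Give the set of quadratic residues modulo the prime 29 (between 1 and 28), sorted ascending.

Square k = 1,…,14 (k and 29−k give the same square):
1²=1, 2²=4, 3²=9, 4²=16, 5²=25, 6²≡7, 7²≡20, 8²≡6, 9²≡23, 10²≡13, 11²≡5, 12²≡28, 13²≡24, 14²≡22 (mod 29).
So the quadratic residues mod 29 are {1, 4, 5, 6, 7, 9, 13, 16, 20, 22, 23, 24, 25, 28}.

1,4,5,6,7,9,13,16,20,22,23,24,25,28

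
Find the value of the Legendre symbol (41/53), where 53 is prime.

-1

Reciprocity: 41 ≡ 1 and 53 ≡ 1 (mod 4), so (41/53) = +(53/41).
Reduce top mod 41: now compute (12/41).
Pull out 2^2: since 41 ≡ 1 (mod 8), (2/41) = +1, so (2/41)^2 = +1.
Reciprocity: 3 ≡ 3 and 41 ≡ 1 (mod 4), so (3/41) = +(41/3).
Reduce top mod 3: now compute (2/3).
Pull out 2: since 3 ≡ 3 (mod 8), (2/3) = -1.
Reached (1/3) = 1. Collecting the sign flips along the way, the symbol is -1.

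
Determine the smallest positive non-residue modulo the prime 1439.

7

(2/1439) = +1, so 2 is a residue.
(3/1439) = +1, so 3 is a residue.
(4/1439) = +1, so 4 is a residue.
(5/1439) = +1, so 5 is a residue.
(6/1439) = +1, so 6 is a residue.
(7/1439) = −1, so 7 is the smallest positive non-residue mod 1439.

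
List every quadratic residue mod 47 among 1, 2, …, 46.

Square k = 1,…,23 (k and 47−k give the same square):
1²=1, 2²=4, 3²=9, 4²=16, 5²=25, 6²=36, 7²≡2, 8²≡17, 9²≡34, 10²≡6, 11²≡27, 12²≡3, 13²≡28, 14²≡8, 15²≡37, 16²≡21, 17²≡7, 18²≡42, 19²≡32, 20²≡24, 21²≡18, 22²≡14, 23²≡12 (mod 47).
So the quadratic residues mod 47 are {1, 2, 3, 4, 6, 7, 8, 9, 12, 14, 16, 17, 18, 21, 24, 25, 27, 28, 32, 34, 36, 37, 42}.

1,2,3,4,6,7,8,9,12,14,16,17,18,21,24,25,27,28,32,34,36,37,42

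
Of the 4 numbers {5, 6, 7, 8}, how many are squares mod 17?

(5/17) = -1 → non-residue.
(6/17) = -1 → non-residue.
(7/17) = -1 → non-residue.
(8/17) = +1 → QR.
Total quadratic residues among the 4: 1.

1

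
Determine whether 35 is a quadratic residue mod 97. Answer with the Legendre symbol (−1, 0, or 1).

1

Euler's criterion: (35/97) ≡ 35^48 (mod 97).
35^2 ≡ 61 (mod 97)
35^4 ≡ 35 (mod 97)
35^8 ≡ 61 (mod 97)
35^16 ≡ 35 (mod 97)
35^32 ≡ 61 (mod 97)
35^48 = 35^(32+16) ≡ 1 (mod 97).
Result is 1, so (35/97) = 1.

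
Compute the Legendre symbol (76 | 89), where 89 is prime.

-1

Pull out 2^2: since 89 ≡ 1 (mod 8), (2/89) = +1, so (2/89)^2 = +1.
Reciprocity: 19 ≡ 3 and 89 ≡ 1 (mod 4), so (19/89) = +(89/19).
Reduce top mod 19: now compute (13/19).
Reciprocity: 13 ≡ 1 and 19 ≡ 3 (mod 4), so (13/19) = +(19/13).
Reduce top mod 13: now compute (6/13).
Pull out 2: since 13 ≡ 5 (mod 8), (2/13) = -1.
Reciprocity: 3 ≡ 3 and 13 ≡ 1 (mod 4), so (3/13) = +(13/3).
Reduce top mod 3: now compute (1/3).
Reached (1/3) = 1. Collecting the sign flips along the way, the symbol is -1.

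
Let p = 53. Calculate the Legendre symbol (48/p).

Pull out 2^4: since 53 ≡ 5 (mod 8), (2/53) = -1, so (2/53)^4 = +1.
Reciprocity: 3 ≡ 3 and 53 ≡ 1 (mod 4), so (3/53) = +(53/3).
Reduce top mod 3: now compute (2/3).
Pull out 2: since 3 ≡ 3 (mod 8), (2/3) = -1.
Reached (1/3) = 1. Collecting the sign flips along the way, the symbol is -1.

-1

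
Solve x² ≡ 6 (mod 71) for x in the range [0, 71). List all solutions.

19, 52

Since 71 ≡ 3 (mod 4), a square root of 6 is 6^((71+1)/4) = 6^18 mod 71.
Repeated squaring: 6^2≡36, 6^4≡18, 6^8≡40, 6^16≡38 (mod 71).
6^18 = 6^(16+2) ≡ 19 (mod 71).
Check: 19² = 361 ≡ 6 (mod 71). The two roots are 19 and 52.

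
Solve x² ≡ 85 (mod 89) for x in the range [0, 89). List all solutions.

89 ≡ 1 (mod 4), so we find a root by search.
Trying successive values, 21² = 441 ≡ 85 (mod 89). The other root is 89 − 21 = 68.

21, 68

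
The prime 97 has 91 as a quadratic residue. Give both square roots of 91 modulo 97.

24, 73

97 ≡ 1 (mod 4), so we find a root by search.
Trying successive values, 24² = 576 ≡ 91 (mod 97). The other root is 97 − 24 = 73.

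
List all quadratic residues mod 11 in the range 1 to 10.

1, 3, 4, 5, 9

Square k = 1,…,5 (k and 11−k give the same square):
1²=1, 2²=4, 3²=9, 4²≡5, 5²≡3 (mod 11).
So the quadratic residues mod 11 are {1, 3, 4, 5, 9}.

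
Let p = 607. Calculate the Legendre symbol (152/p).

1

Euler's criterion: (152/607) ≡ 152^303 (mod 607).
152^2 ≡ 38 (mod 607)
152^4 ≡ 230 (mod 607)
152^8 ≡ 91 (mod 607)
152^16 ≡ 390 (mod 607)
152^32 ≡ 350 (mod 607)
152^64 ≡ 493 (mod 607)
152^128 ≡ 249 (mod 607)
152^256 ≡ 87 (mod 607)
152^303 = 152^(256+32+8+4+2+1) ≡ 1 (mod 607).
Result is 1, so (152/607) = 1.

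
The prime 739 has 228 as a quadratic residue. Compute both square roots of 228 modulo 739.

Since 739 ≡ 3 (mod 4), a square root of 228 is 228^((739+1)/4) = 228^185 mod 739.
Repeated squaring: 228^2≡254, 228^4≡223, 228^8≡216, 228^16≡99, 228^32≡194, 228^64≡686, 228^128≡592 (mod 739).
228^185 = 228^(128+32+16+8+1) ≡ 218 (mod 739).
Check: 218² = 47524 ≡ 228 (mod 739). The two roots are 218 and 521.

218, 521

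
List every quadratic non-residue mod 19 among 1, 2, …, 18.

Square k = 1,…,9 (k and 19−k give the same square):
1²=1, 2²=4, 3²=9, 4²=16, 5²≡6, 6²≡17, 7²≡11, 8²≡7, 9²≡5 (mod 19).
The residues are {1, 4, 5, 6, 7, 9, 11, 16, 17}; the non-residues are the remaining 9 nonzero classes.

2, 3, 8, 10, 12, 13, 14, 15, 18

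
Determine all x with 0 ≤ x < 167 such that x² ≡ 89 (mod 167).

Since 167 ≡ 3 (mod 4), a square root of 89 is 89^((167+1)/4) = 89^42 mod 167.
Repeated squaring: 89^2≡72, 89^4≡7, 89^8≡49, 89^16≡63, 89^32≡128 (mod 167).
89^42 = 89^(32+8+2) ≡ 16 (mod 167).
Check: 16² = 256 ≡ 89 (mod 167). The two roots are 16 and 151.

16, 151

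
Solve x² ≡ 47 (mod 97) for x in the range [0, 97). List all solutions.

12, 85

97 ≡ 1 (mod 4), so we find a root by search.
Trying successive values, 12² = 144 ≡ 47 (mod 97). The other root is 97 − 12 = 85.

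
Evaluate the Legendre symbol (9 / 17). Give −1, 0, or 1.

1

Reciprocity: 9 ≡ 1 and 17 ≡ 1 (mod 4), so (9/17) = +(17/9).
Reduce top mod 9: now compute (8/9).
Pull out 2^3: since 9 ≡ 1 (mod 8), (2/9) = +1, so (2/9)^3 = +1.
Reached (1/9) = 1. Collecting the sign flips along the way, the symbol is +1.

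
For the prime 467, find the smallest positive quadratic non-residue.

(2/467) = −1, so 2 is the smallest positive non-residue mod 467.

2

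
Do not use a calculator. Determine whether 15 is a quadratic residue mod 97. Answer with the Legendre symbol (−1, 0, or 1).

Reciprocity: 15 ≡ 3 and 97 ≡ 1 (mod 4), so (15/97) = +(97/15).
Reduce top mod 15: now compute (7/15).
Reciprocity: 7 ≡ 3 and 15 ≡ 3 (mod 4), so (7/15) = −(15/7).
Reduce top mod 7: now compute (1/7).
Reached (1/7) = 1. Collecting the sign flips along the way, the symbol is -1.

-1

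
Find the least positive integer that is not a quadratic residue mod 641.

(2/641) = +1, so 2 is a residue.
(3/641) = −1, so 3 is the smallest positive non-residue mod 641.

3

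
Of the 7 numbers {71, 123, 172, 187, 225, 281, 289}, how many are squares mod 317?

(71/317) = -1 → non-residue.
(123/317) = +1 → QR.
(172/317) = +1 → QR.
(187/317) = -1 → non-residue.
(225/317) = +1 → QR.
(281/317) = +1 → QR.
(289/317) = +1 → QR.
Total quadratic residues among the 7: 5.

5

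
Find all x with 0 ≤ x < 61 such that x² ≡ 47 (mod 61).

13, 48

61 ≡ 1 (mod 4), so we find a root by search.
Trying successive values, 13² = 169 ≡ 47 (mod 61). The other root is 61 − 13 = 48.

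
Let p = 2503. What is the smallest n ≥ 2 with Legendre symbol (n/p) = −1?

3

(2/2503) = +1, so 2 is a residue.
(3/2503) = −1, so 3 is the smallest positive non-residue mod 2503.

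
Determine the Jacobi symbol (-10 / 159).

-1

First reduce: -10 ≡ 149 (mod 159).
Reciprocity: 149 ≡ 1 and 159 ≡ 3 (mod 4), so (149/159) = +(159/149).
Reduce top mod 149: now compute (10/149).
Pull out 2: since 149 ≡ 5 (mod 8), (2/149) = -1.
Reciprocity: 5 ≡ 1 and 149 ≡ 1 (mod 4), so (5/149) = +(149/5).
Reduce top mod 5: now compute (4/5).
Pull out 2^2: since 5 ≡ 5 (mod 8), (2/5) = -1, so (2/5)^2 = +1.
Reached (1/5) = 1. Collecting the sign flips along the way, the symbol is -1.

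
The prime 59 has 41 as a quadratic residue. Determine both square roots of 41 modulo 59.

10, 49

Since 59 ≡ 3 (mod 4), a square root of 41 is 41^((59+1)/4) = 41^15 mod 59.
Repeated squaring: 41^2≡29, 41^4≡15, 41^8≡48 (mod 59).
41^15 = 41^(8+4+2+1) ≡ 49 (mod 59).
Check: 49² = 2401 ≡ 41 (mod 59). The two roots are 10 and 49.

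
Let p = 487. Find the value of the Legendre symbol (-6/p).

1

First reduce: -6 ≡ 481 (mod 487).
Reciprocity: 481 ≡ 1 and 487 ≡ 3 (mod 4), so (481/487) = +(487/481).
Reduce top mod 481: now compute (6/481).
Pull out 2: since 481 ≡ 1 (mod 8), (2/481) = +1.
Reciprocity: 3 ≡ 3 and 481 ≡ 1 (mod 4), so (3/481) = +(481/3).
Reduce top mod 3: now compute (1/3).
Reached (1/3) = 1. Collecting the sign flips along the way, the symbol is +1.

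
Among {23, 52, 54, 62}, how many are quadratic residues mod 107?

3

(23/107) = +1 → QR.
(52/107) = +1 → QR.
(54/107) = -1 → non-residue.
(62/107) = +1 → QR.
Total quadratic residues among the 4: 3.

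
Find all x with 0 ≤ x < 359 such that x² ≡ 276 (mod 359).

65, 294

Since 359 ≡ 3 (mod 4), a square root of 276 is 276^((359+1)/4) = 276^90 mod 359.
Repeated squaring: 276^2≡68, 276^4≡316, 276^8≡54, 276^16≡44, 276^32≡141, 276^64≡136 (mod 359).
276^90 = 276^(64+16+8+2) ≡ 294 (mod 359).
Check: 294² = 86436 ≡ 276 (mod 359). The two roots are 65 and 294.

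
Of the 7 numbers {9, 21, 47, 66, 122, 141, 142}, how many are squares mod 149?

3

(9/149) = +1 → QR.
(21/149) = -1 → non-residue.
(47/149) = +1 → QR.
(66/149) = -1 → non-residue.
(122/149) = -1 → non-residue.
(141/149) = -1 → non-residue.
(142/149) = +1 → QR.
Total quadratic residues among the 7: 3.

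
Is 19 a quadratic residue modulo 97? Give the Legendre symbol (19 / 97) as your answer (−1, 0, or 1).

-1

Euler's criterion: (19/97) ≡ 19^48 (mod 97).
19^2 ≡ 70 (mod 97)
19^4 ≡ 50 (mod 97)
19^8 ≡ 75 (mod 97)
19^16 ≡ 96 (mod 97)
19^32 ≡ 1 (mod 97)
19^48 = 19^(32+16) ≡ 96 (mod 97).
Result is 96 ≡ −1, so (19/97) = −1.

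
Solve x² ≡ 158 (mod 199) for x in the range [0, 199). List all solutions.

Since 199 ≡ 3 (mod 4), a square root of 158 is 158^((199+1)/4) = 158^50 mod 199.
Repeated squaring: 158^2≡89, 158^4≡160, 158^8≡128, 158^16≡66, 158^32≡177 (mod 199).
158^50 = 158^(32+16+2) ≡ 122 (mod 199).
Check: 122² = 14884 ≡ 158 (mod 199). The two roots are 77 and 122.

77, 122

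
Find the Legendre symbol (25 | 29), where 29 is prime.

1

Reciprocity: 25 ≡ 1 and 29 ≡ 1 (mod 4), so (25/29) = +(29/25).
Reduce top mod 25: now compute (4/25).
Pull out 2^2: since 25 ≡ 1 (mod 8), (2/25) = +1, so (2/25)^2 = +1.
Reached (1/25) = 1. Collecting the sign flips along the way, the symbol is +1.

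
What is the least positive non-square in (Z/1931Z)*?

2

(2/1931) = −1, so 2 is the smallest positive non-residue mod 1931.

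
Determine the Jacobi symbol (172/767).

Pull out 2^2: since 767 ≡ 7 (mod 8), (2/767) = +1, so (2/767)^2 = +1.
Reciprocity: 43 ≡ 3 and 767 ≡ 3 (mod 4), so (43/767) = −(767/43).
Reduce top mod 43: now compute (36/43).
Pull out 2^2: since 43 ≡ 3 (mod 8), (2/43) = -1, so (2/43)^2 = +1.
Reciprocity: 9 ≡ 1 and 43 ≡ 3 (mod 4), so (9/43) = +(43/9).
Reduce top mod 9: now compute (7/9).
Reciprocity: 7 ≡ 3 and 9 ≡ 1 (mod 4), so (7/9) = +(9/7).
Reduce top mod 7: now compute (2/7).
Pull out 2: since 7 ≡ 7 (mod 8), (2/7) = +1.
Reached (1/7) = 1. Collecting the sign flips along the way, the symbol is -1.

-1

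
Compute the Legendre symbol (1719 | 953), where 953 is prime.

First reduce: 1719 ≡ 766 (mod 953).
Pull out 2: since 953 ≡ 1 (mod 8), (2/953) = +1.
Reciprocity: 383 ≡ 3 and 953 ≡ 1 (mod 4), so (383/953) = +(953/383).
Reduce top mod 383: now compute (187/383).
Reciprocity: 187 ≡ 3 and 383 ≡ 3 (mod 4), so (187/383) = −(383/187).
Reduce top mod 187: now compute (9/187).
Reciprocity: 9 ≡ 1 and 187 ≡ 3 (mod 4), so (9/187) = +(187/9).
Reduce top mod 9: now compute (7/9).
Reciprocity: 7 ≡ 3 and 9 ≡ 1 (mod 4), so (7/9) = +(9/7).
Reduce top mod 7: now compute (2/7).
Pull out 2: since 7 ≡ 7 (mod 8), (2/7) = +1.
Reached (1/7) = 1. Collecting the sign flips along the way, the symbol is -1.

-1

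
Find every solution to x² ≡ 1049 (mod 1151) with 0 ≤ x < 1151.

Since 1151 ≡ 3 (mod 4), a square root of 1049 is 1049^((1151+1)/4) = 1049^288 mod 1151.
Repeated squaring: 1049^2≡45, 1049^4≡874, 1049^8≡763, 1049^16≡914, 1049^32≡921, 1049^64≡1105, 1049^128≡965, 1049^256≡66 (mod 1151).
1049^288 = 1049^(256+32) ≡ 934 (mod 1151).
Check: 934² = 872356 ≡ 1049 (mod 1151). The two roots are 217 and 934.

217, 934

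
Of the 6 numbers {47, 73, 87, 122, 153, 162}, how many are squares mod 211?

4

(47/211) = +1 → QR.
(73/211) = +1 → QR.
(87/211) = +1 → QR.
(122/211) = +1 → QR.
(153/211) = -1 → non-residue.
(162/211) = -1 → non-residue.
Total quadratic residues among the 6: 4.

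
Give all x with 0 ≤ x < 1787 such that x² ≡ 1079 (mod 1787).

144, 1643

Since 1787 ≡ 3 (mod 4), a square root of 1079 is 1079^((1787+1)/4) = 1079^447 mod 1787.
Repeated squaring: 1079^2≡904, 1079^4≡557, 1079^8≡1098, 1079^16≡1166, 1079^32≡1436, 1079^64≡1685, 1079^128≡1469, 1079^256≡1052 (mod 1787).
1079^447 = 1079^(256+128+32+16+8+4+2+1) ≡ 144 (mod 1787).
Check: 144² = 20736 ≡ 1079 (mod 1787). The two roots are 144 and 1643.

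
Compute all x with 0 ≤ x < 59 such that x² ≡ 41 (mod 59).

10, 49

Since 59 ≡ 3 (mod 4), a square root of 41 is 41^((59+1)/4) = 41^15 mod 59.
Repeated squaring: 41^2≡29, 41^4≡15, 41^8≡48 (mod 59).
41^15 = 41^(8+4+2+1) ≡ 49 (mod 59).
Check: 49² = 2401 ≡ 41 (mod 59). The two roots are 10 and 49.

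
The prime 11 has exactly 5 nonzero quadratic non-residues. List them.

2, 6, 7, 8, 10

Square k = 1,…,5 (k and 11−k give the same square):
1²=1, 2²=4, 3²=9, 4²≡5, 5²≡3 (mod 11).
The residues are {1, 3, 4, 5, 9}; the non-residues are the remaining 5 nonzero classes.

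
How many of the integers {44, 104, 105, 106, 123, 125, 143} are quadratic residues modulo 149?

4

(44/149) = -1 → non-residue.
(104/149) = +1 → QR.
(105/149) = -1 → non-residue.
(106/149) = -1 → non-residue.
(123/149) = +1 → QR.
(125/149) = +1 → QR.
(143/149) = +1 → QR.
Total quadratic residues among the 7: 4.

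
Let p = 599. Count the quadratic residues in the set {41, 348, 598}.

1

(41/599) = +1 → QR.
(348/599) = -1 → non-residue.
(598/599) = -1 → non-residue.
Total quadratic residues among the 3: 1.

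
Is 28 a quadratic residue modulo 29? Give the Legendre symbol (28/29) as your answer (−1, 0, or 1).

Pull out 2^2: since 29 ≡ 5 (mod 8), (2/29) = -1, so (2/29)^2 = +1.
Reciprocity: 7 ≡ 3 and 29 ≡ 1 (mod 4), so (7/29) = +(29/7).
Reduce top mod 7: now compute (1/7).
Reached (1/7) = 1. Collecting the sign flips along the way, the symbol is +1.

1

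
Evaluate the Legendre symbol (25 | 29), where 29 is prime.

1

Euler's criterion: (25/29) ≡ 25^14 (mod 29).
25^2 ≡ 16 (mod 29)
25^4 ≡ 24 (mod 29)
25^8 ≡ 25 (mod 29)
25^14 = 25^(8+4+2) ≡ 1 (mod 29).
Result is 1, so (25/29) = 1.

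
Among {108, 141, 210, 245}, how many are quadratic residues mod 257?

1

(108/257) = -1 → non-residue.
(141/257) = +1 → QR.
(210/257) = -1 → non-residue.
(245/257) = -1 → non-residue.
Total quadratic residues among the 4: 1.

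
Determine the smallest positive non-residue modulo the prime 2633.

(2/2633) = +1, so 2 is a residue.
(3/2633) = −1, so 3 is the smallest positive non-residue mod 2633.

3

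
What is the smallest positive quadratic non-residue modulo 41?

(2/41) = +1, so 2 is a residue.
(3/41) = −1, so 3 is the smallest positive non-residue mod 41.

3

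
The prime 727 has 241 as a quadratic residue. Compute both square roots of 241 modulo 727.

Since 727 ≡ 3 (mod 4), a square root of 241 is 241^((727+1)/4) = 241^182 mod 727.
Repeated squaring: 241^2≡648, 241^4≡425, 241^8≡329, 241^16≡645, 241^32≡181, 241^64≡46, 241^128≡662 (mod 727).
241^182 = 241^(128+32+16+4+2) ≡ 594 (mod 727).
Check: 594² = 352836 ≡ 241 (mod 727). The two roots are 133 and 594.

133, 594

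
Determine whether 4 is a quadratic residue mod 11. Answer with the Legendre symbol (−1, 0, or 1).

1

Pull out 2^2: since 11 ≡ 3 (mod 8), (2/11) = -1, so (2/11)^2 = +1.
Reached (1/11) = 1. Collecting the sign flips along the way, the symbol is +1.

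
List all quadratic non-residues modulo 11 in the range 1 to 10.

Square k = 1,…,5 (k and 11−k give the same square):
1²=1, 2²=4, 3²=9, 4²≡5, 5²≡3 (mod 11).
The residues are {1, 3, 4, 5, 9}; the non-residues are the remaining 5 nonzero classes.

2,6,7,8,10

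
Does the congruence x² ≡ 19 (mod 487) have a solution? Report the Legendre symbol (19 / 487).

Reciprocity: 19 ≡ 3 and 487 ≡ 3 (mod 4), so (19/487) = −(487/19).
Reduce top mod 19: now compute (12/19).
Pull out 2^2: since 19 ≡ 3 (mod 8), (2/19) = -1, so (2/19)^2 = +1.
Reciprocity: 3 ≡ 3 and 19 ≡ 3 (mod 4), so (3/19) = −(19/3).
Reduce top mod 3: now compute (1/3).
Reached (1/3) = 1. Collecting the sign flips along the way, the symbol is +1.

1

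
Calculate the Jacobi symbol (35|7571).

-1

Reciprocity: 35 ≡ 3 and 7571 ≡ 3 (mod 4), so (35/7571) = −(7571/35).
Reduce top mod 35: now compute (11/35).
Reciprocity: 11 ≡ 3 and 35 ≡ 3 (mod 4), so (11/35) = −(35/11).
Reduce top mod 11: now compute (2/11).
Pull out 2: since 11 ≡ 3 (mod 8), (2/11) = -1.
Reached (1/11) = 1. Collecting the sign flips along the way, the symbol is -1.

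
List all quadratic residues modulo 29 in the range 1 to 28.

1 4 5 6 7 9 13 16 20 22 23 24 25 28

Square k = 1,…,14 (k and 29−k give the same square):
1²=1, 2²=4, 3²=9, 4²=16, 5²=25, 6²≡7, 7²≡20, 8²≡6, 9²≡23, 10²≡13, 11²≡5, 12²≡28, 13²≡24, 14²≡22 (mod 29).
So the quadratic residues mod 29 are {1, 4, 5, 6, 7, 9, 13, 16, 20, 22, 23, 24, 25, 28}.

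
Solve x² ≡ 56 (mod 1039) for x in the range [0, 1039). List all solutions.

204, 835

Since 1039 ≡ 3 (mod 4), a square root of 56 is 56^((1039+1)/4) = 56^260 mod 1039.
Repeated squaring: 56^2≡19, 56^4≡361, 56^8≡446, 56^16≡467, 56^32≡938, 56^64≡850, 56^128≡395, 56^256≡175 (mod 1039).
56^260 = 56^(256+4) ≡ 835 (mod 1039).
Check: 835² = 697225 ≡ 56 (mod 1039). The two roots are 204 and 835.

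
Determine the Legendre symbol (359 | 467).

-1

Reciprocity: 359 ≡ 3 and 467 ≡ 3 (mod 4), so (359/467) = −(467/359).
Reduce top mod 359: now compute (108/359).
Pull out 2^2: since 359 ≡ 7 (mod 8), (2/359) = +1, so (2/359)^2 = +1.
Reciprocity: 27 ≡ 3 and 359 ≡ 3 (mod 4), so (27/359) = −(359/27).
Reduce top mod 27: now compute (8/27).
Pull out 2^3: since 27 ≡ 3 (mod 8), (2/27) = -1, so (2/27)^3 = -1.
Reached (1/27) = 1. Collecting the sign flips along the way, the symbol is -1.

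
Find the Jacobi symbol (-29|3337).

First reduce: -29 ≡ 3308 (mod 3337).
Pull out 2^2: since 3337 ≡ 1 (mod 8), (2/3337) = +1, so (2/3337)^2 = +1.
Reciprocity: 827 ≡ 3 and 3337 ≡ 1 (mod 4), so (827/3337) = +(3337/827).
Reduce top mod 827: now compute (29/827).
Reciprocity: 29 ≡ 1 and 827 ≡ 3 (mod 4), so (29/827) = +(827/29).
Reduce top mod 29: now compute (15/29).
Reciprocity: 15 ≡ 3 and 29 ≡ 1 (mod 4), so (15/29) = +(29/15).
Reduce top mod 15: now compute (14/15).
Pull out 2: since 15 ≡ 7 (mod 8), (2/15) = +1.
Reciprocity: 7 ≡ 3 and 15 ≡ 3 (mod 4), so (7/15) = −(15/7).
Reduce top mod 7: now compute (1/7).
Reached (1/7) = 1. Collecting the sign flips along the way, the symbol is -1.

-1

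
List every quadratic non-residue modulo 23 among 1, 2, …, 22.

5, 7, 10, 11, 14, 15, 17, 19, 20, 21, 22

Square k = 1,…,11 (k and 23−k give the same square):
1²=1, 2²=4, 3²=9, 4²=16, 5²≡2, 6²≡13, 7²≡3, 8²≡18, 9²≡12, 10²≡8, 11²≡6 (mod 23).
The residues are {1, 2, 3, 4, 6, 8, 9, 12, 13, 16, 18}; the non-residues are the remaining 11 nonzero classes.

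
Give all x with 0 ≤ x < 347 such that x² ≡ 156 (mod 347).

Since 347 ≡ 3 (mod 4), a square root of 156 is 156^((347+1)/4) = 156^87 mod 347.
Repeated squaring: 156^2≡46, 156^4≡34, 156^8≡115, 156^16≡39, 156^32≡133, 156^64≡339 (mod 347).
156^87 = 156^(64+16+4+2+1) ≡ 117 (mod 347).
Check: 117² = 13689 ≡ 156 (mod 347). The two roots are 117 and 230.

117, 230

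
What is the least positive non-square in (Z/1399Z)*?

3

(2/1399) = +1, so 2 is a residue.
(3/1399) = −1, so 3 is the smallest positive non-residue mod 1399.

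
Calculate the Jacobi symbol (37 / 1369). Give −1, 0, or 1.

Reciprocity: 37 ≡ 1 and 1369 ≡ 1 (mod 4), so (37/1369) = +(1369/37).
Reduce top mod 37: now compute (0/37).
Top reduces to 0: gcd > 1, so the symbol is 0.

0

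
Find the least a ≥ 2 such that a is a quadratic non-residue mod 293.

2

(2/293) = −1, so 2 is the smallest positive non-residue mod 293.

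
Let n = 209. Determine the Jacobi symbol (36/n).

Pull out 2^2: since 209 ≡ 1 (mod 8), (2/209) = +1, so (2/209)^2 = +1.
Reciprocity: 9 ≡ 1 and 209 ≡ 1 (mod 4), so (9/209) = +(209/9).
Reduce top mod 9: now compute (2/9).
Pull out 2: since 9 ≡ 1 (mod 8), (2/9) = +1.
Reached (1/9) = 1. Collecting the sign flips along the way, the symbol is +1.

1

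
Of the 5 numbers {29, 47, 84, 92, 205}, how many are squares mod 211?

(29/211) = -1 → non-residue.
(47/211) = +1 → QR.
(84/211) = +1 → QR.
(92/211) = -1 → non-residue.
(205/211) = -1 → non-residue.
Total quadratic residues among the 5: 2.

2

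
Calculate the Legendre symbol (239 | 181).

-1

First reduce: 239 ≡ 58 (mod 181).
Pull out 2: since 181 ≡ 5 (mod 8), (2/181) = -1.
Reciprocity: 29 ≡ 1 and 181 ≡ 1 (mod 4), so (29/181) = +(181/29).
Reduce top mod 29: now compute (7/29).
Reciprocity: 7 ≡ 3 and 29 ≡ 1 (mod 4), so (7/29) = +(29/7).
Reduce top mod 7: now compute (1/7).
Reached (1/7) = 1. Collecting the sign flips along the way, the symbol is -1.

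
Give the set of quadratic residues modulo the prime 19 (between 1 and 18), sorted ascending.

Square k = 1,…,9 (k and 19−k give the same square):
1²=1, 2²=4, 3²=9, 4²=16, 5²≡6, 6²≡17, 7²≡11, 8²≡7, 9²≡5 (mod 19).
So the quadratic residues mod 19 are {1, 4, 5, 6, 7, 9, 11, 16, 17}.

1 4 5 6 7 9 11 16 17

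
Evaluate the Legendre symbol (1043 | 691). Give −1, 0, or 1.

1

First reduce: 1043 ≡ 352 (mod 691).
Pull out 2^5: since 691 ≡ 3 (mod 8), (2/691) = -1, so (2/691)^5 = -1.
Reciprocity: 11 ≡ 3 and 691 ≡ 3 (mod 4), so (11/691) = −(691/11).
Reduce top mod 11: now compute (9/11).
Reciprocity: 9 ≡ 1 and 11 ≡ 3 (mod 4), so (9/11) = +(11/9).
Reduce top mod 9: now compute (2/9).
Pull out 2: since 9 ≡ 1 (mod 8), (2/9) = +1.
Reached (1/9) = 1. Collecting the sign flips along the way, the symbol is +1.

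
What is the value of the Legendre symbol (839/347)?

-1

First reduce: 839 ≡ 145 (mod 347).
Reciprocity: 145 ≡ 1 and 347 ≡ 3 (mod 4), so (145/347) = +(347/145).
Reduce top mod 145: now compute (57/145).
Reciprocity: 57 ≡ 1 and 145 ≡ 1 (mod 4), so (57/145) = +(145/57).
Reduce top mod 57: now compute (31/57).
Reciprocity: 31 ≡ 3 and 57 ≡ 1 (mod 4), so (31/57) = +(57/31).
Reduce top mod 31: now compute (26/31).
Pull out 2: since 31 ≡ 7 (mod 8), (2/31) = +1.
Reciprocity: 13 ≡ 1 and 31 ≡ 3 (mod 4), so (13/31) = +(31/13).
Reduce top mod 13: now compute (5/13).
Reciprocity: 5 ≡ 1 and 13 ≡ 1 (mod 4), so (5/13) = +(13/5).
Reduce top mod 5: now compute (3/5).
Reciprocity: 3 ≡ 3 and 5 ≡ 1 (mod 4), so (3/5) = +(5/3).
Reduce top mod 3: now compute (2/3).
Pull out 2: since 3 ≡ 3 (mod 8), (2/3) = -1.
Reached (1/3) = 1. Collecting the sign flips along the way, the symbol is -1.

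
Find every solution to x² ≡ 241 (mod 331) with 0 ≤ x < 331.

127, 204

Since 331 ≡ 3 (mod 4), a square root of 241 is 241^((331+1)/4) = 241^83 mod 331.
Repeated squaring: 241^2≡156, 241^4≡173, 241^8≡139, 241^16≡123, 241^32≡234, 241^64≡141 (mod 331).
241^83 = 241^(64+16+2+1) ≡ 127 (mod 331).
Check: 127² = 16129 ≡ 241 (mod 331). The two roots are 127 and 204.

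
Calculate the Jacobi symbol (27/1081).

Reciprocity: 27 ≡ 3 and 1081 ≡ 1 (mod 4), so (27/1081) = +(1081/27).
Reduce top mod 27: now compute (1/27).
Reached (1/27) = 1. Collecting the sign flips along the way, the symbol is +1.

1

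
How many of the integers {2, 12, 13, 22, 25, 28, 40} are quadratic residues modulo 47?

(2/47) = +1 → QR.
(12/47) = +1 → QR.
(13/47) = -1 → non-residue.
(22/47) = -1 → non-residue.
(25/47) = +1 → QR.
(28/47) = +1 → QR.
(40/47) = -1 → non-residue.
Total quadratic residues among the 7: 4.

4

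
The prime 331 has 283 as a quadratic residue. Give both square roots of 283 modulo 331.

Since 331 ≡ 3 (mod 4), a square root of 283 is 283^((331+1)/4) = 283^83 mod 331.
Repeated squaring: 283^2≡318, 283^4≡169, 283^8≡95, 283^16≡88, 283^32≡131, 283^64≡280 (mod 331).
283^83 = 283^(64+16+2+1) ≡ 79 (mod 331).
Check: 79² = 6241 ≡ 283 (mod 331). The two roots are 79 and 252.

79, 252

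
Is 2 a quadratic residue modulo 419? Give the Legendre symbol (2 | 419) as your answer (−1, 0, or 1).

Pull out 2: since 419 ≡ 3 (mod 8), (2/419) = -1.
Reached (1/419) = 1. Collecting the sign flips along the way, the symbol is -1.

-1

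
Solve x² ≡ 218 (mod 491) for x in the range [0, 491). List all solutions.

195, 296

Since 491 ≡ 3 (mod 4), a square root of 218 is 218^((491+1)/4) = 218^123 mod 491.
Repeated squaring: 218^2≡388, 218^4≡298, 218^8≡424, 218^16≡70, 218^32≡481, 218^64≡100 (mod 491).
218^123 = 218^(64+32+16+8+2+1) ≡ 195 (mod 491).
Check: 195² = 38025 ≡ 218 (mod 491). The two roots are 195 and 296.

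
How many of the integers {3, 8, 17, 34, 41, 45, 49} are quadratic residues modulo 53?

2

(3/53) = -1 → non-residue.
(8/53) = -1 → non-residue.
(17/53) = +1 → QR.
(34/53) = -1 → non-residue.
(41/53) = -1 → non-residue.
(45/53) = -1 → non-residue.
(49/53) = +1 → QR.
Total quadratic residues among the 7: 2.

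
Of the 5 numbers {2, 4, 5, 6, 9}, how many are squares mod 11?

(2/11) = -1 → non-residue.
(4/11) = +1 → QR.
(5/11) = +1 → QR.
(6/11) = -1 → non-residue.
(9/11) = +1 → QR.
Total quadratic residues among the 5: 3.

3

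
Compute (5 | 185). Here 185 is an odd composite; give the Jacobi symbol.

0

Reciprocity: 5 ≡ 1 and 185 ≡ 1 (mod 4), so (5/185) = +(185/5).
Reduce top mod 5: now compute (0/5).
Top reduces to 0: gcd > 1, so the symbol is 0.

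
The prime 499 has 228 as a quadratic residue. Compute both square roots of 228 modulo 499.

Since 499 ≡ 3 (mod 4), a square root of 228 is 228^((499+1)/4) = 228^125 mod 499.
Repeated squaring: 228^2≡88, 228^4≡259, 228^8≡215, 228^16≡317, 228^32≡190, 228^64≡172 (mod 499).
228^125 = 228^(64+32+16+8+4+1) ≡ 438 (mod 499).
Check: 438² = 191844 ≡ 228 (mod 499). The two roots are 61 and 438.

61, 438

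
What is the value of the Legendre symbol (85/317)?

Reciprocity: 85 ≡ 1 and 317 ≡ 1 (mod 4), so (85/317) = +(317/85).
Reduce top mod 85: now compute (62/85).
Pull out 2: since 85 ≡ 5 (mod 8), (2/85) = -1.
Reciprocity: 31 ≡ 3 and 85 ≡ 1 (mod 4), so (31/85) = +(85/31).
Reduce top mod 31: now compute (23/31).
Reciprocity: 23 ≡ 3 and 31 ≡ 3 (mod 4), so (23/31) = −(31/23).
Reduce top mod 23: now compute (8/23).
Pull out 2^3: since 23 ≡ 7 (mod 8), (2/23) = +1, so (2/23)^3 = +1.
Reached (1/23) = 1. Collecting the sign flips along the way, the symbol is +1.

1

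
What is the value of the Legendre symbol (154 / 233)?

Pull out 2: since 233 ≡ 1 (mod 8), (2/233) = +1.
Reciprocity: 77 ≡ 1 and 233 ≡ 1 (mod 4), so (77/233) = +(233/77).
Reduce top mod 77: now compute (2/77).
Pull out 2: since 77 ≡ 5 (mod 8), (2/77) = -1.
Reached (1/77) = 1. Collecting the sign flips along the way, the symbol is -1.

-1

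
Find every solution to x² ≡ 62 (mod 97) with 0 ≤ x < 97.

16, 81

97 ≡ 1 (mod 4), so we find a root by search.
Trying successive values, 16² = 256 ≡ 62 (mod 97). The other root is 97 − 16 = 81.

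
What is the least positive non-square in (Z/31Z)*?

3

(2/31) = +1, so 2 is a residue.
(3/31) = −1, so 3 is the smallest positive non-residue mod 31.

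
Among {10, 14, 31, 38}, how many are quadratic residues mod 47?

(10/47) = -1 → non-residue.
(14/47) = +1 → QR.
(31/47) = -1 → non-residue.
(38/47) = -1 → non-residue.
Total quadratic residues among the 4: 1.

1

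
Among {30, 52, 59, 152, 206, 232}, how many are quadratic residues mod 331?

2

(30/331) = +1 → QR.
(52/331) = -1 → non-residue.
(59/331) = -1 → non-residue.
(152/331) = -1 → non-residue.
(206/331) = -1 → non-residue.
(232/331) = +1 → QR.
Total quadratic residues among the 6: 2.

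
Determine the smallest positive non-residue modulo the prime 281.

3

(2/281) = +1, so 2 is a residue.
(3/281) = −1, so 3 is the smallest positive non-residue mod 281.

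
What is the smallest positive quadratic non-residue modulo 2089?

(2/2089) = +1, so 2 is a residue.
(3/2089) = +1, so 3 is a residue.
(4/2089) = +1, so 4 is a residue.
(5/2089) = +1, so 5 is a residue.
(6/2089) = +1, so 6 is a residue.
(7/2089) = −1, so 7 is the smallest positive non-residue mod 2089.

7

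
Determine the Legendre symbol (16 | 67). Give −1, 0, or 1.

Euler's criterion: (16/67) ≡ 16^33 (mod 67).
16^2 ≡ 55 (mod 67)
16^4 ≡ 10 (mod 67)
16^8 ≡ 33 (mod 67)
16^16 ≡ 17 (mod 67)
16^32 ≡ 21 (mod 67)
16^33 = 16^(32+1) ≡ 1 (mod 67).
Result is 1, so (16/67) = 1.

1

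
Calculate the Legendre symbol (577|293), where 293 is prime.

First reduce: 577 ≡ 284 (mod 293).
Pull out 2^2: since 293 ≡ 5 (mod 8), (2/293) = -1, so (2/293)^2 = +1.
Reciprocity: 71 ≡ 3 and 293 ≡ 1 (mod 4), so (71/293) = +(293/71).
Reduce top mod 71: now compute (9/71).
Reciprocity: 9 ≡ 1 and 71 ≡ 3 (mod 4), so (9/71) = +(71/9).
Reduce top mod 9: now compute (8/9).
Pull out 2^3: since 9 ≡ 1 (mod 8), (2/9) = +1, so (2/9)^3 = +1.
Reached (1/9) = 1. Collecting the sign flips along the way, the symbol is +1.

1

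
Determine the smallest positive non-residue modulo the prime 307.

(2/307) = −1, so 2 is the smallest positive non-residue mod 307.

2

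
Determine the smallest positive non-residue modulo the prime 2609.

(2/2609) = +1, so 2 is a residue.
(3/2609) = −1, so 3 is the smallest positive non-residue mod 2609.

3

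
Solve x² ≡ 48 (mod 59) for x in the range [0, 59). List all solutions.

15, 44

Since 59 ≡ 3 (mod 4), a square root of 48 is 48^((59+1)/4) = 48^15 mod 59.
Repeated squaring: 48^2≡3, 48^4≡9, 48^8≡22 (mod 59).
48^15 = 48^(8+4+2+1) ≡ 15 (mod 59).
Check: 15² = 225 ≡ 48 (mod 59). The two roots are 15 and 44.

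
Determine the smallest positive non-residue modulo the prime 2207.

5

(2/2207) = +1, so 2 is a residue.
(3/2207) = +1, so 3 is a residue.
(4/2207) = +1, so 4 is a residue.
(5/2207) = −1, so 5 is the smallest positive non-residue mod 2207.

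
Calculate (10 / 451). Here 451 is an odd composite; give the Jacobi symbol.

-1

Pull out 2: since 451 ≡ 3 (mod 8), (2/451) = -1.
Reciprocity: 5 ≡ 1 and 451 ≡ 3 (mod 4), so (5/451) = +(451/5).
Reduce top mod 5: now compute (1/5).
Reached (1/5) = 1. Collecting the sign flips along the way, the symbol is -1.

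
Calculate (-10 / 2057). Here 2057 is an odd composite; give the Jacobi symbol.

First reduce: -10 ≡ 2047 (mod 2057).
Reciprocity: 2047 ≡ 3 and 2057 ≡ 1 (mod 4), so (2047/2057) = +(2057/2047).
Reduce top mod 2047: now compute (10/2047).
Pull out 2: since 2047 ≡ 7 (mod 8), (2/2047) = +1.
Reciprocity: 5 ≡ 1 and 2047 ≡ 3 (mod 4), so (5/2047) = +(2047/5).
Reduce top mod 5: now compute (2/5).
Pull out 2: since 5 ≡ 5 (mod 8), (2/5) = -1.
Reached (1/5) = 1. Collecting the sign flips along the way, the symbol is -1.

-1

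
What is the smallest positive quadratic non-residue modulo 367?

(2/367) = +1, so 2 is a residue.
(3/367) = −1, so 3 is the smallest positive non-residue mod 367.

3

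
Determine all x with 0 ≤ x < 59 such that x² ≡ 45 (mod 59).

Since 59 ≡ 3 (mod 4), a square root of 45 is 45^((59+1)/4) = 45^15 mod 59.
Repeated squaring: 45^2≡19, 45^4≡7, 45^8≡49 (mod 59).
45^15 = 45^(8+4+2+1) ≡ 35 (mod 59).
Check: 35² = 1225 ≡ 45 (mod 59). The two roots are 24 and 35.

24, 35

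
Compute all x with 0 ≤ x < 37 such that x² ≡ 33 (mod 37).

37 ≡ 1 (mod 4), so we find a root by search.
Trying successive values, 12² = 144 ≡ 33 (mod 37). The other root is 37 − 12 = 25.

12, 25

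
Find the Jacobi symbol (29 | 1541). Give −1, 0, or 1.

1

Reciprocity: 29 ≡ 1 and 1541 ≡ 1 (mod 4), so (29/1541) = +(1541/29).
Reduce top mod 29: now compute (4/29).
Pull out 2^2: since 29 ≡ 5 (mod 8), (2/29) = -1, so (2/29)^2 = +1.
Reached (1/29) = 1. Collecting the sign flips along the way, the symbol is +1.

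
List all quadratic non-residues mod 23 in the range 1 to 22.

5 7 10 11 14 15 17 19 20 21 22

Square k = 1,…,11 (k and 23−k give the same square):
1²=1, 2²=4, 3²=9, 4²=16, 5²≡2, 6²≡13, 7²≡3, 8²≡18, 9²≡12, 10²≡8, 11²≡6 (mod 23).
The residues are {1, 2, 3, 4, 6, 8, 9, 12, 13, 16, 18}; the non-residues are the remaining 11 nonzero classes.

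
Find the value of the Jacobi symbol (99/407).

0

Reciprocity: 99 ≡ 3 and 407 ≡ 3 (mod 4), so (99/407) = −(407/99).
Reduce top mod 99: now compute (11/99).
Reciprocity: 11 ≡ 3 and 99 ≡ 3 (mod 4), so (11/99) = −(99/11).
Reduce top mod 11: now compute (0/11).
Top reduces to 0: gcd > 1, so the symbol is 0.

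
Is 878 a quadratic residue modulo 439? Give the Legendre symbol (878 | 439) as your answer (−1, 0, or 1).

First reduce: 878 ≡ 0 (mod 439).
Top reduces to 0: gcd > 1, so the symbol is 0.

0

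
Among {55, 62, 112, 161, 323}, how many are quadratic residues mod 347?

2

(55/347) = -1 → non-residue.
(62/347) = -1 → non-residue.
(112/347) = -1 → non-residue.
(161/347) = +1 → QR.
(323/347) = +1 → QR.
Total quadratic residues among the 5: 2.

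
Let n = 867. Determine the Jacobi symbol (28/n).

Pull out 2^2: since 867 ≡ 3 (mod 8), (2/867) = -1, so (2/867)^2 = +1.
Reciprocity: 7 ≡ 3 and 867 ≡ 3 (mod 4), so (7/867) = −(867/7).
Reduce top mod 7: now compute (6/7).
Pull out 2: since 7 ≡ 7 (mod 8), (2/7) = +1.
Reciprocity: 3 ≡ 3 and 7 ≡ 3 (mod 4), so (3/7) = −(7/3).
Reduce top mod 3: now compute (1/3).
Reached (1/3) = 1. Collecting the sign flips along the way, the symbol is +1.

1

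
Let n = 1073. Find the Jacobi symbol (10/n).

Pull out 2: since 1073 ≡ 1 (mod 8), (2/1073) = +1.
Reciprocity: 5 ≡ 1 and 1073 ≡ 1 (mod 4), so (5/1073) = +(1073/5).
Reduce top mod 5: now compute (3/5).
Reciprocity: 3 ≡ 3 and 5 ≡ 1 (mod 4), so (3/5) = +(5/3).
Reduce top mod 3: now compute (2/3).
Pull out 2: since 3 ≡ 3 (mod 8), (2/3) = -1.
Reached (1/3) = 1. Collecting the sign flips along the way, the symbol is -1.

-1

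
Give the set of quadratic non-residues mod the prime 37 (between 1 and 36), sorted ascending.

Square k = 1,…,18 (k and 37−k give the same square):
1²=1, 2²=4, 3²=9, 4²=16, 5²=25, 6²=36, 7²≡12, 8²≡27, 9²≡7, 10²≡26, 11²≡10, 12²≡33, 13²≡21, 14²≡11, 15²≡3, 16²≡34, 17²≡30, 18²≡28 (mod 37).
The residues are {1, 3, 4, 7, 9, 10, 11, 12, 16, 21, 25, 26, 27, 28, 30, 33, 34, 36}; the non-residues are the remaining 18 nonzero classes.

2, 5, 6, 8, 13, 14, 15, 17, 18, 19, 20, 22, 23, 24, 29, 31, 32, 35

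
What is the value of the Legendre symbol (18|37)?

-1

Euler's criterion: (18/37) ≡ 18^18 (mod 37).
18^2 ≡ 28 (mod 37)
18^4 ≡ 7 (mod 37)
18^8 ≡ 12 (mod 37)
18^16 ≡ 33 (mod 37)
18^18 = 18^(16+2) ≡ 36 (mod 37).
Result is 36 ≡ −1, so (18/37) = −1.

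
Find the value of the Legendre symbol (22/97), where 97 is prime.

Euler's criterion: (22/97) ≡ 22^48 (mod 97).
22^2 ≡ 96 (mod 97)
22^4 ≡ 1 (mod 97)
22^8 ≡ 1 (mod 97)
22^16 ≡ 1 (mod 97)
22^32 ≡ 1 (mod 97)
22^48 = 22^(32+16) ≡ 1 (mod 97).
Result is 1, so (22/97) = 1.

1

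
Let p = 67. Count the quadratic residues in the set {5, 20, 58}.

(5/67) = -1 → non-residue.
(20/67) = -1 → non-residue.
(58/67) = -1 → non-residue.
Total quadratic residues among the 3: 0.

0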